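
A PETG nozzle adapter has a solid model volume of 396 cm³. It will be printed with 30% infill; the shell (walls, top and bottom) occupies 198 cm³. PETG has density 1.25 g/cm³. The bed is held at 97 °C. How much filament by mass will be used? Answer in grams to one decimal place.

321.8 g

Volume inside the shell: 396 − 198 → 198 cm³.
Infill deposited = 0.30 × 198 = 59.4 cm³.
Total extruded = 198 + 59.4, so 257.4 cm³.
Mass = 257.4 × 1.25 = 321.75 g.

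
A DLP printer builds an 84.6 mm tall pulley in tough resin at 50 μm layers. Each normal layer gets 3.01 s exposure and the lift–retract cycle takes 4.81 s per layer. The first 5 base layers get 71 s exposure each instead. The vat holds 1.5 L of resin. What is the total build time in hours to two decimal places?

Number of layers: 84.6 / 0.05 → 1692 (rounded up).
Bottom layers: 5 × (71 + 4.81) → 379.05 s.
Normal layers = 1687 × (3.01 + 4.81) = 13192.34 s.
Total = 379.05 + 13192.34 = 13571.39 s = 3.77 hours.

3.77 hours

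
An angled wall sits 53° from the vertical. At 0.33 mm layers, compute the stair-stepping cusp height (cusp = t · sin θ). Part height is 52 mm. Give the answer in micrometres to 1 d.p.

sin(53°) = 0.7986, so cusp = 0.33 × 0.7986 = 0.263538 mm → 263.5 μm.

263.5 μm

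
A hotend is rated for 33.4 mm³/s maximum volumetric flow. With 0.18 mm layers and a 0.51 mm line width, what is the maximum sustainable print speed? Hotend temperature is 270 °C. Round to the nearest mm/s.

364 mm/s

Bead cross-section = 0.18 × 0.51 = 0.0918 mm².
Max speed = 33.4 / 0.0918 = 363.83 ≈ 364 mm/s.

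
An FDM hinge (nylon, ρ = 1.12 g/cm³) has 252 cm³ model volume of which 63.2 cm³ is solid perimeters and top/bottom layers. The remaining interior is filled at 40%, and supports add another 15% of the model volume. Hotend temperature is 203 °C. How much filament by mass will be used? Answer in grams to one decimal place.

197.7 g

Interior volume = 252 − 63.2 = 188.8 cm³.
Infill deposited = 0.40 × 188.8 = 75.52 cm³.
Support = 0.15 × 252, so 37.8 cm³.
Deposited volume = 63.2 + 75.52 + 37.8, so 176.52 cm³.
Mass = 176.52 × 1.12, so 197.7024 g.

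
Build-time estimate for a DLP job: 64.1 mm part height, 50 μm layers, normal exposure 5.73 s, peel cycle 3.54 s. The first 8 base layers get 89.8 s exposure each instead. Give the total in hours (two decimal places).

Number of layers: 64.1 / 0.05 → 1282 (rounded up).
Bottom layers = 8 × (89.8 + 3.54) = 746.72 s.
Remaining layers = 1274 × (5.73 + 3.54), so 11809.98 s.
Sum: 746.72 + 11809.98 = 12556.7 s → 3.49 hours.

3.49 hours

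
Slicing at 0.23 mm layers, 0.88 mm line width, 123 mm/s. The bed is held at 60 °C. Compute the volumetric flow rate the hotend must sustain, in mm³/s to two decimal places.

24.90

Extrusion cross-section = 0.23 × 0.88, so 0.2024 mm².
Q = v·A = 123 × 0.2024 = 24.90 mm³/s.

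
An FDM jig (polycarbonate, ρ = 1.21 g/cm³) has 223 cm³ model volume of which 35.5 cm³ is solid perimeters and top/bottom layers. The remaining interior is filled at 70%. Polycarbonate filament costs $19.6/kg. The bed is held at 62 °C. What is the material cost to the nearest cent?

$3.95

Volume inside the shell = 223 − 35.5, so 187.5 cm³.
Infill volume: 0.70 × 187.5 → 131.25 cm³.
Total printed volume: 35.5 + 131.25 → 166.75 cm³.
Mass = 166.75 × 1.21 = 201.7675 g.
Cost = 201.7675 g / 1000 × $19.6/kg = $3.95.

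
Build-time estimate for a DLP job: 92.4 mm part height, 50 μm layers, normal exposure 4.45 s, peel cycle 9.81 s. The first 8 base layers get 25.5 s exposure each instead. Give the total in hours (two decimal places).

Number of layers: 92.4 / 0.05 → 1848 (rounded up).
Base layers = 8 × (25.5 + 9.81) = 282.48 s.
Regular layers = 1840 × (4.45 + 9.81) = 26238.4 s.
Sum: 282.48 + 26238.4 = 26520.88 s → 7.37 hours.

7.37 hours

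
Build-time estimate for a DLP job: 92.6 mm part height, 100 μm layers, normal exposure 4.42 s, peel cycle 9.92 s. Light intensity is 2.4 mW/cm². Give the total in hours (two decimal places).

Layer count = ceil(92.6 / 0.1) = 926.
Cycle time = 4.42 + 9.92, so 14.34 s.
Total = 926 × 14.34 = 13278.84 s = 3.69 hours.

3.69 hours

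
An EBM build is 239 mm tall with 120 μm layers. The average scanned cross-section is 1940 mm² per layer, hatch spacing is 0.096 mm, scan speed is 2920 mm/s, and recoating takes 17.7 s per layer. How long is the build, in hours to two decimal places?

Layers = ⌈239/0.12⌉ = 1992.
Hatch length per layer: 1940 / 0.096 → 20208.3 mm.
Beam time per layer: 20208.3 / 2920 → 6.9207 s.
Per-layer time = 6.9207 + 17.7, so 24.6207 s.
1992 layers × 24.6207 s/layer = 49044.4344 s, i.e. 13.62 hours.

13.62 hours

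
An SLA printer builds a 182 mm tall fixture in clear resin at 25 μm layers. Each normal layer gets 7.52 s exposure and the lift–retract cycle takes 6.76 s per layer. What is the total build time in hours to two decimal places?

Layer count = ceil(182 / 0.025) = 7280.
Per-layer time: 7.52 + 6.76 → 14.28 s.
Total = 7280 × 14.28 = 103958.4 s = 28.88 hours.

28.88 hours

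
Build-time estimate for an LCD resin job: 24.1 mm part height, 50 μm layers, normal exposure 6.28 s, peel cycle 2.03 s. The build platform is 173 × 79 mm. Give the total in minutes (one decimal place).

Layers = ⌈24.1/0.05⌉ = 482.
Cycle time = 6.28 + 2.03 = 8.31 s.
Build time: 482 × 8.31 s = 4005.42 s, i.e. 66.8 minutes.

66.8 minutes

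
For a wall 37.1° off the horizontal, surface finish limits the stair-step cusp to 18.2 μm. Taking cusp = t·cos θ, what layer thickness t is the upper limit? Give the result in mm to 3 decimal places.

Layer height = cusp / cos(37.1°) = 0.0182 / 0.7976 = 0.023 mm.

0.023 mm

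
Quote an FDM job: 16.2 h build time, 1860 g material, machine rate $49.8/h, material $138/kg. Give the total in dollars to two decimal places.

$1063.44

Machine cost = 49.8 × 16.2 = $806.76.
Feedstock cost: 138 × 1860/1000 → $256.68.
Total = 806.76 + 256.68 = $1063.44.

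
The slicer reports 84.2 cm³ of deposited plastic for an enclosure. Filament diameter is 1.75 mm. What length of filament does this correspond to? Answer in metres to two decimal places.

Cross-section of 1.75 mm filament: π·(1.75/2)² = 2.4053 mm².
Length = 84.2 cm³ / 2.4053 mm² = 84200 / 2.4053 = 35006.03 mm = 35.01 m.

35.01 m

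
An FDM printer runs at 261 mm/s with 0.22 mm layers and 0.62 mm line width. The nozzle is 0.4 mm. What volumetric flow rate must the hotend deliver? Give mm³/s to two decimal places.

35.60

A: 0.22 × 0.62 → 0.1364 mm².
Q = v·A = 261 × 0.1364 = 35.60 mm³/s.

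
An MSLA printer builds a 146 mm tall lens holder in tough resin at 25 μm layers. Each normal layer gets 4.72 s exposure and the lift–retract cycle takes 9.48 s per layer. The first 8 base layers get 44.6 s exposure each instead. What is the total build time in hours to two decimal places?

23.12 hours

Layers = ⌈146/0.025⌉ = 5840.
Base layers: 8 × (44.6 + 9.48) → 432.64 s.
Regular layers: 5832 × (4.72 + 9.48) → 82814.4 s.
Total = 432.64 + 82814.4 = 83247.04 s = 23.12 hours.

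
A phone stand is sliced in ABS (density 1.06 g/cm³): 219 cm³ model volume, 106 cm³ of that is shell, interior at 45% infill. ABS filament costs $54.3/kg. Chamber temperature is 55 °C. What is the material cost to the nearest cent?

$9.03

Infill region = 219 − 106, so 113 cm³.
Infill volume = 0.45 × 113 = 50.85 cm³.
Total printed volume: 106 + 50.85 → 156.85 cm³.
Mass = 156.85 × 1.06, so 166.261 g.
Cost = 166.261 g / 1000 × $54.3/kg = $9.03.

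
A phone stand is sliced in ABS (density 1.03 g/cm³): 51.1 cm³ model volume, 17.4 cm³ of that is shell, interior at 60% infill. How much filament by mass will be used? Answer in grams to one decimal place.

38.7 g

Interior volume = 51.1 − 17.4, so 33.7 cm³.
Infill volume = 0.60 × 33.7, so 20.22 cm³.
Total extruded: 17.4 + 20.22 → 37.62 cm³.
Mass = 37.62 × 1.03 = 38.7486 g.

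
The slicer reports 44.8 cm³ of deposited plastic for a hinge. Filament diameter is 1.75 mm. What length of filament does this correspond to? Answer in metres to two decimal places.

18.63 m

Filament cross-section = π × (1.75/2)² = 2.4053 mm².
Length = 44.8 cm³ / 2.4053 mm² = 44800 / 2.4053 = 18625.54 mm = 18.63 m.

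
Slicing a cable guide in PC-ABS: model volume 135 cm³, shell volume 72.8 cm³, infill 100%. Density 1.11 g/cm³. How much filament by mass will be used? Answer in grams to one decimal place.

Volume inside the shell: 135 − 72.8 → 62.2 cm³.
Infill deposited: 1.00 × 62.2 → 62.2 cm³.
Total printed volume = 72.8 + 62.2 = 135 cm³.
Mass = 135 × 1.11 = 149.85 g.

149.9 g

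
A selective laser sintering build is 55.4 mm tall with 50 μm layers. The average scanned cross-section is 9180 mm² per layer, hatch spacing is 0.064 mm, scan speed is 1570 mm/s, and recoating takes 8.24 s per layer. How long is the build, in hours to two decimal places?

30.66 hours

Number of layers: 55.4 / 0.05 → 1108 (rounded up).
Hatch length per layer = 9180 / 0.064, so 143437.5 mm.
Laser time per layer = 143437.5 / 1570, so 91.3615 s.
Layer cycle: 91.3615 + 8.24 → 99.6015 s.
Total: 1108 × 99.6015 s = 110358.462 s → 30.66 hours.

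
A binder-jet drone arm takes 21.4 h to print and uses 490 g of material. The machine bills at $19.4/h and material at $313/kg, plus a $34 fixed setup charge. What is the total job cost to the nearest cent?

$602.53

Time charge = 19.4 × 21.4, so $415.16.
Feedstock cost: 313 × 490/1000 → $153.37.
Adding setup: 415.16 + 153.37 + 34 → $602.53.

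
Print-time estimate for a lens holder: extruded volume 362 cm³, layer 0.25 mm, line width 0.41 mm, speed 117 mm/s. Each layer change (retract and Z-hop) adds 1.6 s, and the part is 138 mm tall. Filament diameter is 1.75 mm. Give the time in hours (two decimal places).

Line area = 0.25 × 0.41 = 0.1025 mm².
Toolpath length = 362 cm³ / 0.1025 mm² = 362000 / 0.1025 = 3531707.3 mm.
Extrusion time = 3531707.3 / 117, so 30185.5 s.
Layer count = ceil(138 / 0.25) = 552.
Layer-change overhead = 552 × 1.6, so 883.2 s.
Altogether 30185.5 + 883.2 = 31068.7 s, i.e. 8.63 hours.

8.63 hours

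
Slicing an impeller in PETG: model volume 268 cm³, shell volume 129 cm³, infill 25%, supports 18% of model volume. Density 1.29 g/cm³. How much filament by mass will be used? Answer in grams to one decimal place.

Interior volume = 268 − 129, so 139 cm³.
Deposited infill = 0.25 × 139, so 34.75 cm³.
Support = 0.18 × 268, so 48.24 cm³.
Deposited volume = 129 + 34.75 + 48.24 = 211.99 cm³.
Mass = 211.99 × 1.29, so 273.4671 g.

273.5 g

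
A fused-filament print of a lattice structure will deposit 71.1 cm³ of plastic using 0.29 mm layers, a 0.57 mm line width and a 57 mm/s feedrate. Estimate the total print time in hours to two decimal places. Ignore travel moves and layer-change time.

Bead cross-section = 0.29 × 0.57, so 0.1653 mm².
Path length: 71100 mm³ / 0.1653 mm² → 430127 mm.
Print-move time = 430127 / 57 = 7546.1 s.
That's 7546.1 s → 2.10 hours.

2.10 hours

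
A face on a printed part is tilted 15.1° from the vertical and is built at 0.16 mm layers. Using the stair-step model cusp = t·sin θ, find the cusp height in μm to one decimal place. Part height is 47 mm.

41.7 μm

sin(15.1°) = 0.2605, so cusp = 0.16 × 0.2605 = 0.04168 mm → 41.7 μm.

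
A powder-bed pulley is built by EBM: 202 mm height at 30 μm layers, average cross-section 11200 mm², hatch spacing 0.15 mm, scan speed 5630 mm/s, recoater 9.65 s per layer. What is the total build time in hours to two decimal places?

42.86 hours

Layer count = ceil(202 / 0.03) = 6734.
Per-layer scan distance: 11200 / 0.15 → 74666.7 mm.
Beam time per layer = 74666.7 / 5630 = 13.2623 s.
Layer cycle = 13.2623 + 9.65 = 22.9123 s.
6734 layers × 22.9123 s/layer = 154291.4282 s, i.e. 42.86 hours.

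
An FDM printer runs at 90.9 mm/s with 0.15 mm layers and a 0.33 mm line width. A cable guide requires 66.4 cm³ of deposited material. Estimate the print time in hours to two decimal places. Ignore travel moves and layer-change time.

Line area: 0.15 × 0.33 → 0.0495 mm².
Path length: 66400 mm³ / 0.0495 mm² → 1341414.1 mm.
Print-move time: 1341414.1 / 90.9 → 14757 s.
In the requested units: 14757 s = 4.10 hours.

4.10 hours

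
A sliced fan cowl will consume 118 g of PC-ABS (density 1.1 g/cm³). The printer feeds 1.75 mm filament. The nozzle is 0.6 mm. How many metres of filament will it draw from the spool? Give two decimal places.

Volume = 118 g / 1.1 g·cm⁻³ = 107.2727 cm³ = 107272.7 mm³.
A = π r² = π × 0.875² = 2.4053 mm².
L = V/A = 107272.7/2.4053 = 44598.47 mm → 44.60 m.

44.60 m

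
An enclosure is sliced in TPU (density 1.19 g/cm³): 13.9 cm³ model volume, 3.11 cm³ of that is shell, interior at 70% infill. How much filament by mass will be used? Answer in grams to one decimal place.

Interior volume: 13.9 − 3.11 → 10.79 cm³.
Deposited infill = 0.70 × 10.79 = 7.553 cm³.
Deposited volume = 3.11 + 7.553, so 10.663 cm³.
Mass = 10.663 × 1.19, so 12.68897 g.

12.7 g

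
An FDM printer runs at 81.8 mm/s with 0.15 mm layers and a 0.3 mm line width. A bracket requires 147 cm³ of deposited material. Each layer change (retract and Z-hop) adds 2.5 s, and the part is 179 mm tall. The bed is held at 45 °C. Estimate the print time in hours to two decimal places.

Line area: 0.15 × 0.3 → 0.045 mm².
Path length: 147000 mm³ / 0.045 mm² → 3266666.7 mm.
Time extruding: 3266666.7 / 81.8 → 39934.8 s.
Number of layers: 179 / 0.15 → 1194 (rounded up).
Layer-change overhead: 1194 × 2.5 → 2985 s.
Altogether 39934.8 + 2985 = 42919.8 s, i.e. 11.92 hours.

11.92 hours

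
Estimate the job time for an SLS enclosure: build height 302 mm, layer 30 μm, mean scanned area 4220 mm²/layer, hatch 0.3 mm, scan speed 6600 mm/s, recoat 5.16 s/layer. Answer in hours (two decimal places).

Layers = ⌈302/0.03⌉ = 10067.
Scan path per layer = 4220 / 0.3, so 14066.7 mm.
Laser time per layer = 14066.7 / 6600, so 2.1313 s.
Layer cycle: 2.1313 + 5.16 → 7.2913 s.
Build time = 10067 × 7.2913 = 73401.5171 s = 20.39 hours.

20.39 hours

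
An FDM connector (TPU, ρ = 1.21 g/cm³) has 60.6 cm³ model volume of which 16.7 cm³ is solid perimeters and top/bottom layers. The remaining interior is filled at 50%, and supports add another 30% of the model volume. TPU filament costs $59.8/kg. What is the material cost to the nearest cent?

Infill region = 60.6 − 16.7 = 43.9 cm³.
Infill volume: 0.50 × 43.9 → 21.95 cm³.
Support = 0.30 × 60.6, so 18.18 cm³.
Total extruded: 16.7 + 21.95 + 18.18 → 56.83 cm³.
Mass: 56.83 × 1.21 → 68.7643 g.
Cost = 68.7643 g / 1000 × $59.8/kg = $4.11.

$4.11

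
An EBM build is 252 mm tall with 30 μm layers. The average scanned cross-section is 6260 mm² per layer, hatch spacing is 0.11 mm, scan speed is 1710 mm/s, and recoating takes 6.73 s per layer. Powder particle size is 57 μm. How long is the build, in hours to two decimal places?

Layers = ⌈252/0.03⌉ = 8400.
Scan path per layer = 6260 / 0.11, so 56909.1 mm.
Scan time per layer = 56909.1 / 1710 = 33.2802 s.
Per-layer time: 33.2802 + 6.73 → 40.0102 s.
Total: 8400 × 40.0102 s = 336085.68 s → 93.36 hours.

93.36 hours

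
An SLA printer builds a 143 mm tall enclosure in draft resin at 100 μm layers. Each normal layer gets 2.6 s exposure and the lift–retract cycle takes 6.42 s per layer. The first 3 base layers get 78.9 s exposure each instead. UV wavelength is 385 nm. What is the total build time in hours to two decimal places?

Layer count = ceil(143 / 0.1) = 1430.
Base layers = 3 × (78.9 + 6.42), so 255.96 s.
Regular layers: 1427 × (2.6 + 6.42) → 12871.54 s.
Total = 255.96 + 12871.54 = 13127.5 s = 3.65 hours.

3.65 hours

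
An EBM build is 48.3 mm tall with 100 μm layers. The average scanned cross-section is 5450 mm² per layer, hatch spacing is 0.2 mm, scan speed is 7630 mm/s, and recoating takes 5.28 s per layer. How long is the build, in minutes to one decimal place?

Layer count = ceil(48.3 / 0.1) = 483.
Scan path per layer: 5450 / 0.2 → 27250 mm.
Scan time per layer = 27250 / 7630, so 3.5714 s.
Layer cycle = 3.5714 + 5.28 = 8.8514 s.
Build time = 483 × 8.8514 = 4275.2262 s = 71.3 minutes.

71.3 minutes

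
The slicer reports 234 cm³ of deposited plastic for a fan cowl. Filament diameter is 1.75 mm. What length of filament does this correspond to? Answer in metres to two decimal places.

Filament cross-section = π × (1.75/2)² = 2.4053 mm².
Length = 234 cm³ / 2.4053 mm² = 234000 / 2.4053 = 97285.16 mm = 97.29 m.

97.29 m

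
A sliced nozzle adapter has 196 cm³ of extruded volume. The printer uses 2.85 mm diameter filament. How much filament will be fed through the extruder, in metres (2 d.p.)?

30.72 m

Filament cross-section = π × (2.85/2)² = 6.3794 mm².
Length = 196 cm³ / 6.3794 mm² = 196000 / 6.3794 = 30723.89 mm = 30.72 m.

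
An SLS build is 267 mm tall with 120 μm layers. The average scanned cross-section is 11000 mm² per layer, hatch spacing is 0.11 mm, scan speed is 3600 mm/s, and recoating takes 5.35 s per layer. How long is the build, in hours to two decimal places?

Layer count = ceil(267 / 0.12) = 2225.
Per-layer scan distance: 11000 / 0.11 → 100000 mm.
Laser time per layer: 100000 / 3600 → 27.7778 s.
Layer cycle = 27.7778 + 5.35 = 33.1278 s.
Total: 2225 × 33.1278 s = 73709.355 s → 20.47 hours.

20.47 hours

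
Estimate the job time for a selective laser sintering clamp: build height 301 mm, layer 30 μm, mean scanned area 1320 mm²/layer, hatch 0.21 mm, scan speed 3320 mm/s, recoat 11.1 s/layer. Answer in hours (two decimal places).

Layer count = ceil(301 / 0.03) = 10034.
Per-layer scan distance: 1320 / 0.21 → 6285.7 mm.
Laser time per layer: 6285.7 / 3320 → 1.8933 s.
Per-layer time: 1.8933 + 11.1 → 12.9933 s.
Total: 10034 × 12.9933 s = 130374.7722 s → 36.22 hours.

36.22 hours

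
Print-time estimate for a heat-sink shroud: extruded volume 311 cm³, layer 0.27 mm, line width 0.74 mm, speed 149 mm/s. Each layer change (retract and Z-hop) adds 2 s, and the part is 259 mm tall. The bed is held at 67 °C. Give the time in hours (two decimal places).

3.44 hours

Extrusion cross-section: 0.27 × 0.74 → 0.1998 mm².
Path length: 311000 mm³ / 0.1998 mm² → 1556556.6 mm.
Extrusion time: 1556556.6 / 149 → 10446.7 s.
Number of layers: 259 / 0.27 → 960 (rounded up).
Layer-change overhead = 960 × 2 = 1920 s.
Total = 10446.7 + 1920 = 12366.7 s = 3.44 hours.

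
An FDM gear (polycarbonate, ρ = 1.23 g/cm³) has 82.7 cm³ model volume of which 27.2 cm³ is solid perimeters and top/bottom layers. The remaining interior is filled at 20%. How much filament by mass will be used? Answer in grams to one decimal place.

47.1 g

Interior volume: 82.7 − 27.2 → 55.5 cm³.
Deposited infill = 0.20 × 55.5 = 11.1 cm³.
Deposited volume = 27.2 + 11.1, so 38.3 cm³.
Mass = 38.3 × 1.23 = 47.109 g.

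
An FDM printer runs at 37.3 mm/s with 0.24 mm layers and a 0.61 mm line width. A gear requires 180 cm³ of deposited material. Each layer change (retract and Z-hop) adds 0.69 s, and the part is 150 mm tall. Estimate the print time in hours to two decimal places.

Bead cross-section = 0.24 × 0.61 = 0.1464 mm².
Total extruded path = 180000/0.1464 = 1229508.2 mm.
Print-move time: 1229508.2 / 37.3 → 32962.7 s.
Layers = ⌈150/0.24⌉ = 625.
Non-print overhead = 625 × 0.69, so 431.25 s.
Total = 32962.7 + 431.25 = 33393.95 s = 9.28 hours.

9.28 hours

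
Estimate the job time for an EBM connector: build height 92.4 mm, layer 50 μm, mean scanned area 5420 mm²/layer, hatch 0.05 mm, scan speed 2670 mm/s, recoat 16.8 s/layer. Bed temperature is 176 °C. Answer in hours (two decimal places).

29.46 hours

Layer count = ceil(92.4 / 0.05) = 1848.
Per-layer scan distance = 5420 / 0.05 = 108400 mm.
Beam time per layer: 108400 / 2670 → 40.5993 s.
Layer cycle = 40.5993 + 16.8, so 57.3993 s.
Build time = 1848 × 57.3993 = 106073.9064 s = 29.46 hours.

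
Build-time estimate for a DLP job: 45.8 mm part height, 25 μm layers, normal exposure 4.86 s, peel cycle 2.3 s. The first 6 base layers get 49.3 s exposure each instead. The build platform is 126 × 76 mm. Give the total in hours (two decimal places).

3.72 hours

Number of layers: 45.8 / 0.025 → 1832 (rounded up).
Bottom layers = 6 × (49.3 + 2.3) = 309.6 s.
Regular layers = 1826 × (4.86 + 2.3), so 13074.16 s.
Total = 309.6 + 13074.16 = 13383.76 s = 3.72 hours.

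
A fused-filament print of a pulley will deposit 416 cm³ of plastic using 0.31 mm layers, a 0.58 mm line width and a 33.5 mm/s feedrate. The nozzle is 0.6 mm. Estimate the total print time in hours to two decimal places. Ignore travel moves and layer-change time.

Line area: 0.31 × 0.58 → 0.1798 mm².
Toolpath length = 416 cm³ / 0.1798 mm² = 416000 / 0.1798 = 2313681.9 mm.
Time extruding = 2313681.9 / 33.5, so 69065.1 s.
69065.1 s = 19.18 hours.

19.18 hours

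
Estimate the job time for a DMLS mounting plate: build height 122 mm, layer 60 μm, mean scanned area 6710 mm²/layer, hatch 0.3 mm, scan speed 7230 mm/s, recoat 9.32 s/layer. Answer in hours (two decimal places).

Layers = ⌈122/0.06⌉ = 2034.
Scan path per layer = 6710 / 0.3, so 22366.7 mm.
Per-layer scan time = 22366.7 / 7230 = 3.0936 s.
Layer cycle: 3.0936 + 9.32 → 12.4136 s.
Total: 2034 × 12.4136 s = 25249.2624 s → 7.01 hours.

7.01 hours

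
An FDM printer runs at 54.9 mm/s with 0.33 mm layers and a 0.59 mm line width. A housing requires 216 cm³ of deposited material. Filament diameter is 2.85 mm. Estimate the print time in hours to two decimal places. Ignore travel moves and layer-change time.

Line area = 0.33 × 0.59 = 0.1947 mm².
Path length: 216000 mm³ / 0.1947 mm² → 1109399.1 mm.
Print-move time: 1109399.1 / 54.9 → 20207.6 s.
In the requested units: 20207.6 s = 5.61 hours.

5.61 hours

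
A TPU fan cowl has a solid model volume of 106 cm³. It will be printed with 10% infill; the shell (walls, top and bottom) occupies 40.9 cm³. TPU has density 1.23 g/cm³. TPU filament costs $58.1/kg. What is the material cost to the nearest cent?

$3.39

Volume inside the shell = 106 − 40.9, so 65.1 cm³.
Infill deposited = 0.10 × 65.1, so 6.51 cm³.
Deposited volume: 40.9 + 6.51 → 47.41 cm³.
Mass: 47.41 × 1.23 → 58.3143 g.
Cost = 58.3143 g / 1000 × $58.1/kg = $3.39.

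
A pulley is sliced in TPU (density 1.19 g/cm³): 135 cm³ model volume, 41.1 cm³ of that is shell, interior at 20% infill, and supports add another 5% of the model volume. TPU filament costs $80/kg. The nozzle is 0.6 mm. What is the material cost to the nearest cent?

Infill region = 135 − 41.1 = 93.9 cm³.
Infill deposited = 0.20 × 93.9 = 18.78 cm³.
Support: 0.05 × 135 → 6.75 cm³.
Total printed volume: 41.1 + 18.78 + 6.75 → 66.63 cm³.
Mass = 66.63 × 1.19 = 79.2897 g.
Cost = 79.2897 g / 1000 × $80/kg = $6.34.

$6.34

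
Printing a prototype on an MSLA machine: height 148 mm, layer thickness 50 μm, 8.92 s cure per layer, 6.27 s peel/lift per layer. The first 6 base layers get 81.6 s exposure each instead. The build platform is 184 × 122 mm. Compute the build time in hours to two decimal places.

12.61 hours

Layers = ⌈148/0.05⌉ = 2960.
Burn-in layers = 6 × (81.6 + 6.27), so 527.22 s.
Remaining layers: 2954 × (8.92 + 6.27) → 44871.26 s.
Sum: 527.22 + 44871.26 = 45398.48 s → 12.61 hours.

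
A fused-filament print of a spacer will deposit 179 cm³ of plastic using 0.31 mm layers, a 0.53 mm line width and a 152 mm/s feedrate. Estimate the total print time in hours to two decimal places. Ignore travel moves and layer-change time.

Line area = 0.31 × 0.53 = 0.1643 mm².
Toolpath length = 179 cm³ / 0.1643 mm² = 179000 / 0.1643 = 1089470.5 mm.
Print-move time = 1089470.5 / 152 = 7167.6 s.
7167.6 s = 1.99 hours.

1.99 hours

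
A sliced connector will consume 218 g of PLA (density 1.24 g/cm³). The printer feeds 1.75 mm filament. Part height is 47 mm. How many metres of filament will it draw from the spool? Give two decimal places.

Volume = 218 g / 1.24 g·cm⁻³ = 175.8065 cm³ = 175806.5 mm³.
Cross-section of 1.75 mm filament: π·(1.75/2)² = 2.4053 mm².
Length = 175806.5 / 2.4053 = 73091.3 mm = 73.09 m.

73.09 m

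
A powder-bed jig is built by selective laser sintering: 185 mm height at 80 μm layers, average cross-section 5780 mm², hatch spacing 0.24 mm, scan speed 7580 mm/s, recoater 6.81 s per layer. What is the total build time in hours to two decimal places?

Number of layers: 185 / 0.08 → 2313 (rounded up).
Scan path per layer: 5780 / 0.24 → 24083.3 mm.
Laser time per layer: 24083.3 / 7580 → 3.1772 s.
Layer cycle = 3.1772 + 6.81 = 9.9872 s.
Build time = 2313 × 9.9872 = 23100.3936 s = 6.42 hours.

6.42 hours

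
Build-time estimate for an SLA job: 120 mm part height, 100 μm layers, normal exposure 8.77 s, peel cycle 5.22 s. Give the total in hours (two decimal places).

4.66 hours

Number of layers: 120 / 0.1 → 1200 (rounded up).
Per-layer time = 8.77 + 5.22, so 13.99 s.
Build time: 1200 × 13.99 s = 16788 s, i.e. 4.66 hours.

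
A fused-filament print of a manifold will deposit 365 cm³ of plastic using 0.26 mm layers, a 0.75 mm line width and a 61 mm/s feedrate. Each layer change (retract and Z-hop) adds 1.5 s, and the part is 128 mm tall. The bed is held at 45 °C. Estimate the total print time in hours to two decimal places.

8.73 hours

Bead cross-section: 0.26 × 0.75 → 0.195 mm².
Toolpath length = 365 cm³ / 0.195 mm² = 365000 / 0.195 = 1871794.9 mm.
Print-move time = 1871794.9 / 61, so 30685.2 s.
Number of layers: 128 / 0.26 → 493 (rounded up).
Non-print overhead = 493 × 1.5, so 739.5 s.
Total = 30685.2 + 739.5 = 31424.7 s = 8.73 hours.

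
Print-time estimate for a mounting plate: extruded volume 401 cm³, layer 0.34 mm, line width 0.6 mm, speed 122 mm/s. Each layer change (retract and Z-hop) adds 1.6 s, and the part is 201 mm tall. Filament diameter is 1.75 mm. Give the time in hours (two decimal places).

Extrusion cross-section = 0.34 × 0.6 = 0.204 mm².
Toolpath length = 401 cm³ / 0.204 mm² = 401000 / 0.204 = 1965686.3 mm.
Extrusion time = 1965686.3 / 122, so 16112.2 s.
Layer count = ceil(201 / 0.34) = 592.
Z-hop total: 592 × 1.6 → 947.2 s.
Altogether 16112.2 + 947.2 = 17059.4 s, i.e. 4.74 hours.

4.74 hours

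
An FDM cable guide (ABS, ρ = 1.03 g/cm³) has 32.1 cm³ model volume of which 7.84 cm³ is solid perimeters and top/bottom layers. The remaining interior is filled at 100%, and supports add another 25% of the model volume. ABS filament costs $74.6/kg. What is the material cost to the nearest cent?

Infill region = 32.1 − 7.84 = 24.26 cm³.
Deposited infill = 1.00 × 24.26, so 24.26 cm³.
Support = 0.25 × 32.1, so 8.025 cm³.
Total extruded = 7.84 + 24.26 + 8.025 = 40.125 cm³.
Mass = 40.125 × 1.03 = 41.32875 g.
At $74.6/kg: 41.32875/1000 × 74.6 = $3.08.

$3.08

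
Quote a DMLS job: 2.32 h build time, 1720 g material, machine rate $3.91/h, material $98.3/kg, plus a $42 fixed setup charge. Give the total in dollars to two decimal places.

Machine-time cost = 3.91 × 2.32, so $9.0712.
Feedstock cost = 98.3 × 1720/1000 = $169.076.
Total = 9.0712 + 169.076 + 42 = 220.1472 ≈ $220.15.

$220.15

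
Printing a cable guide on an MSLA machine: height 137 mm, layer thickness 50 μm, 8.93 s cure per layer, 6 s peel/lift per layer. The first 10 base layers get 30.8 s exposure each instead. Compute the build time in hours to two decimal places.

Number of layers: 137 / 0.05 → 2740 (rounded up).
Burn-in layers = 10 × (30.8 + 6) = 368 s.
Remaining layers = 2730 × (8.93 + 6) = 40758.9 s.
Sum: 368 + 40758.9 = 41126.9 s → 11.42 hours.

11.42 hours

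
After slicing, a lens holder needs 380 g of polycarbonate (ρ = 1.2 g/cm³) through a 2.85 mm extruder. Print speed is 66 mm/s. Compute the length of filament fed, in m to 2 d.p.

Extruded volume: 380/1.2 = 316.6667 cm³ (316666.7 mm³).
Filament cross-section = π × (2.85/2)² = 6.3794 mm².
L = V/A = 316666.7/6.3794 = 49638.95 mm → 49.64 m.

49.64 m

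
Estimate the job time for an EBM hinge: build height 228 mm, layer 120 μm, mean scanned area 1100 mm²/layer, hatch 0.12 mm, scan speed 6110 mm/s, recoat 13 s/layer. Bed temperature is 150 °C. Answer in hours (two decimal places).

7.65 hours

Number of layers: 228 / 0.12 → 1900 (rounded up).
Hatch length per layer = 1100 / 0.12, so 9166.7 mm.
Beam time per layer: 9166.7 / 6110 → 1.5003 s.
Per-layer time: 1.5003 + 13 → 14.5003 s.
1900 layers × 14.5003 s/layer = 27550.57 s, i.e. 7.65 hours.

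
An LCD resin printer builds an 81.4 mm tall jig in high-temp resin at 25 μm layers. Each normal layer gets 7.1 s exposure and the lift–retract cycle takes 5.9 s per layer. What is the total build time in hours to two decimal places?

11.76 hours

Layers = ⌈81.4/0.025⌉ = 3256.
Each layer takes = 7.1 + 5.9, so 13 s.
Total = 3256 × 13 = 42328 s = 11.76 hours.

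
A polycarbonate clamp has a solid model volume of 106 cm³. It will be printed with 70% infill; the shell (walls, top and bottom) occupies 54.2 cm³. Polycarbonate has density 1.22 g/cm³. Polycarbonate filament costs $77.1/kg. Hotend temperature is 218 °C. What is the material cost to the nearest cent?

$8.51

Infill region: 106 − 54.2 → 51.8 cm³.
Infill volume = 0.70 × 51.8, so 36.26 cm³.
Total printed volume = 54.2 + 36.26 = 90.46 cm³.
Mass = 90.46 × 1.22, so 110.3612 g.
At $77.1/kg: 110.3612/1000 × 77.1 = $8.51.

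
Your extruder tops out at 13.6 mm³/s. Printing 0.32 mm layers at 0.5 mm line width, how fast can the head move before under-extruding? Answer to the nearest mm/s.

Bead cross-section = 0.32 × 0.5, so 0.16 mm².
v_max = Q/A = 13.6/0.16 = 85.00 mm/s → 85 mm/s.

85 mm/s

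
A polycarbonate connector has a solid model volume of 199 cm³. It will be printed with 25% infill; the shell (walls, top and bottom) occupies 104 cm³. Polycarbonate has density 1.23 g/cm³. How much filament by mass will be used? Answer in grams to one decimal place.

157.1 g

Volume inside the shell = 199 − 104, so 95 cm³.
Infill deposited = 0.25 × 95, so 23.75 cm³.
Deposited volume = 104 + 23.75, so 127.75 cm³.
Mass = 127.75 × 1.23, so 157.1325 g.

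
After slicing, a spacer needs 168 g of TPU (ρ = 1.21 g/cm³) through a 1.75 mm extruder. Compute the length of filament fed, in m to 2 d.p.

57.72 m

Volume = 168 g / 1.21 g·cm⁻³ = 138.843 cm³ = 138843 mm³.
Filament cross-section = π × (1.75/2)² = 2.4053 mm².
Length = 138843 / 2.4053 = 57723.78 mm = 57.72 m.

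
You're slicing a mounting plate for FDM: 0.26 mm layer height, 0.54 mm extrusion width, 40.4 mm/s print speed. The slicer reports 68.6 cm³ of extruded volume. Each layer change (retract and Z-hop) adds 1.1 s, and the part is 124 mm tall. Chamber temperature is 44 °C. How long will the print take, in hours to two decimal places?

Bead cross-section: 0.26 × 0.54 → 0.1404 mm².
Total extruded path = 68600/0.1404 = 488604 mm.
Time extruding = 488604 / 40.4, so 12094.2 s.
Layer count = ceil(124 / 0.26) = 477.
Non-print overhead = 477 × 1.1 = 524.7 s.
Total = 12094.2 + 524.7 = 12618.9 s = 3.51 hours.

3.51 hours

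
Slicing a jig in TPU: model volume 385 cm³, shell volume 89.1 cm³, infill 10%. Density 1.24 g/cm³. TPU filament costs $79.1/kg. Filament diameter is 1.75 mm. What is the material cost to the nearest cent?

$11.64

Interior volume: 385 − 89.1 → 295.9 cm³.
Infill volume: 0.10 × 295.9 → 29.59 cm³.
Deposited volume = 89.1 + 29.59, so 118.69 cm³.
Mass: 118.69 × 1.24 → 147.1756 g.
At $79.1/kg: 147.1756/1000 × 79.1 = $11.64.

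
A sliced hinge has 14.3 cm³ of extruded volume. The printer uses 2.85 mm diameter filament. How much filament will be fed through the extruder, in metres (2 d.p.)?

2.24 m

Filament cross-section = π × (2.85/2)² = 6.3794 mm².
L = 14300 mm³ / 6.3794 mm² = 2241.59 mm, i.e. 2.24 m.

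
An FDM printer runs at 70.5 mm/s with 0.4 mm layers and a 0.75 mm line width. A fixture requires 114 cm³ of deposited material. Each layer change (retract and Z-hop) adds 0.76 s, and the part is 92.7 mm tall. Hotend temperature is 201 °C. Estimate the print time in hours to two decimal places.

Extrusion cross-section = 0.4 × 0.75, so 0.3 mm².
Path length: 114000 mm³ / 0.3 mm² → 380000 mm.
Extrusion time: 380000 / 70.5 → 5390.1 s.
Number of layers: 92.7 / 0.4 → 232 (rounded up).
Z-hop total: 232 × 0.76 → 176.32 s.
Altogether 5390.1 + 176.32 = 5566.42 s, i.e. 1.55 hours.

1.55 hours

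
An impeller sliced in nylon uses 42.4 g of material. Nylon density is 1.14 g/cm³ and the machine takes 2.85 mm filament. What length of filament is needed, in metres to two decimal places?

5.83 m

Extruded volume: 42.4/1.14 = 37.193 cm³ (37193 mm³).
Filament cross-section = π × (2.85/2)² = 6.3794 mm².
L = V/A = 37193/6.3794 = 5830.17 mm → 5.83 m.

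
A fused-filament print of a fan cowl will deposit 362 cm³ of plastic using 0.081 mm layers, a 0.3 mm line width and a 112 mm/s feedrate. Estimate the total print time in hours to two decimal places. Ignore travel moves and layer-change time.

Bead cross-section = 0.081 × 0.3, so 0.0243 mm².
Total extruded path = 362000/0.0243 = 14897119.3 mm.
Extrusion time = 14897119.3 / 112, so 133010 s.
That's 133010 s → 36.95 hours.

36.95 hours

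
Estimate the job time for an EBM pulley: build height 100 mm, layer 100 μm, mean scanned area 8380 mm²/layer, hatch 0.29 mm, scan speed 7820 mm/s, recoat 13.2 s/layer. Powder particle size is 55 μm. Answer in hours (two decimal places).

4.69 hours

Number of layers: 100 / 0.1 → 1000 (rounded up).
Per-layer scan distance = 8380 / 0.29, so 28896.6 mm.
Scan time per layer = 28896.6 / 7820, so 3.6952 s.
Layer cycle = 3.6952 + 13.2, so 16.8952 s.
Build time = 1000 × 16.8952 = 16895.2 s = 4.69 hours.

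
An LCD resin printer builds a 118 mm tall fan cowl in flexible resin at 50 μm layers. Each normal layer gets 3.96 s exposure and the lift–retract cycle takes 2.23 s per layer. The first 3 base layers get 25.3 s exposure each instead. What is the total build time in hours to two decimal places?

Layers = ⌈118/0.05⌉ = 2360.
Base layers: 3 × (25.3 + 2.23) → 82.59 s.
Normal layers = 2357 × (3.96 + 2.23), so 14589.83 s.
Sum: 82.59 + 14589.83 = 14672.42 s → 4.08 hours.

4.08 hours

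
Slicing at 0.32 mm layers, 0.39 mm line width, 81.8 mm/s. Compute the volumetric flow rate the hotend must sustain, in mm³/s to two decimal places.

10.21

Bead cross-section = 0.32 × 0.39 = 0.1248 mm².
Volumetric flow = 81.8 × 0.1248 = 10.21 mm³/s.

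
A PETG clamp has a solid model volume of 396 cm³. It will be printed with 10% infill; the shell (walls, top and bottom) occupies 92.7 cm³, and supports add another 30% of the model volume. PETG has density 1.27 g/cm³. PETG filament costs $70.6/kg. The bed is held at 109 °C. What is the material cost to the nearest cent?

Volume inside the shell = 396 − 92.7, so 303.3 cm³.
Infill deposited = 0.10 × 303.3, so 30.33 cm³.
Support: 0.30 × 396 → 118.8 cm³.
Total extruded = 92.7 + 30.33 + 118.8 = 241.83 cm³.
Mass = 241.83 × 1.27 = 307.1241 g.
At $70.6/kg: 307.1241/1000 × 70.6 = $21.68.

$21.68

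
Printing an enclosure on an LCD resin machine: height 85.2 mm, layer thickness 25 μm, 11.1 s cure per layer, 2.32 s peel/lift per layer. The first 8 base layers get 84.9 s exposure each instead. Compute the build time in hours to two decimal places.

Layers = ⌈85.2/0.025⌉ = 3408.
Base layers = 8 × (84.9 + 2.32), so 697.76 s.
Remaining layers: 3400 × (11.1 + 2.32) → 45628 s.
Total = 697.76 + 45628 = 46325.76 s = 12.87 hours.

12.87 hours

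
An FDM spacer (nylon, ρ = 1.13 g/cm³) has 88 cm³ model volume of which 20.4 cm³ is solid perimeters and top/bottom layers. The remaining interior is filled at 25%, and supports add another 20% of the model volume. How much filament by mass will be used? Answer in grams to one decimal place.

Infill region = 88 − 20.4, so 67.6 cm³.
Deposited infill: 0.25 × 67.6 → 16.9 cm³.
Support = 0.20 × 88 = 17.6 cm³.
Deposited volume: 20.4 + 16.9 + 17.6 → 54.9 cm³.
Mass = 54.9 × 1.13, so 62.037 g.

62.0 g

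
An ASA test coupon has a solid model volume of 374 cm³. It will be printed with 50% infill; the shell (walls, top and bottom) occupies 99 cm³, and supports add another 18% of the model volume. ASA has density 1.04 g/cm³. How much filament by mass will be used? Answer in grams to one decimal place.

316.0 g

Infill region: 374 − 99 → 275 cm³.
Infill deposited = 0.50 × 275 = 137.5 cm³.
Support: 0.18 × 374 → 67.32 cm³.
Total printed volume = 99 + 137.5 + 67.32 = 303.82 cm³.
Mass = 303.82 × 1.04, so 315.9728 g.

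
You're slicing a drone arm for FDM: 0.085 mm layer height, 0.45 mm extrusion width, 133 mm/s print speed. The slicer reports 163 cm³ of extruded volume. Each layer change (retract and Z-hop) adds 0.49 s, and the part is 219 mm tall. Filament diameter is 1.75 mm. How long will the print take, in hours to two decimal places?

Extrusion cross-section = 0.085 × 0.45, so 0.03825 mm².
Total extruded path = 163000/0.03825 = 4261437.9 mm.
Time extruding: 4261437.9 / 133 → 32040.9 s.
Number of layers: 219 / 0.085 → 2577 (rounded up).
Non-print overhead = 2577 × 0.49, so 1262.73 s.
Total = 32040.9 + 1262.73 = 33303.63 s = 9.25 hours.

9.25 hours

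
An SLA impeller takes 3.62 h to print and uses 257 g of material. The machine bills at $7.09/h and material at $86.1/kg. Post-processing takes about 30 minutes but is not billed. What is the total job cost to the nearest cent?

Time charge = 7.09 × 3.62, so $25.6658.
Feedstock cost = 86.1 × 257/1000, so $22.1277.
Job cost: 25.6658 + 22.1277 = 47.7935 ≈ $47.79.

$47.79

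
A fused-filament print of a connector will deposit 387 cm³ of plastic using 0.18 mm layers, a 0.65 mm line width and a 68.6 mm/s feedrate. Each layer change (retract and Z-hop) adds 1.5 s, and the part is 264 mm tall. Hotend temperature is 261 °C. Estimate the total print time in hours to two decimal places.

14.00 hours

Line area = 0.18 × 0.65, so 0.117 mm².
Path length: 387000 mm³ / 0.117 mm² → 3307692.3 mm.
Print-move time = 3307692.3 / 68.6, so 48217.1 s.
Layer count = ceil(264 / 0.18) = 1467.
Layer-change overhead = 1467 × 1.5, so 2200.5 s.
Altogether 48217.1 + 2200.5 = 50417.6 s, i.e. 14.00 hours.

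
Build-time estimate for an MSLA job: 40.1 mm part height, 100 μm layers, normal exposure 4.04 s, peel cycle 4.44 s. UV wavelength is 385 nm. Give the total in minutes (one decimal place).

Layers = ⌈40.1/0.1⌉ = 401.
Cycle time = 4.04 + 4.44, so 8.48 s.
Build time: 401 × 8.48 s = 3400.48 s, i.e. 56.7 minutes.

56.7 minutes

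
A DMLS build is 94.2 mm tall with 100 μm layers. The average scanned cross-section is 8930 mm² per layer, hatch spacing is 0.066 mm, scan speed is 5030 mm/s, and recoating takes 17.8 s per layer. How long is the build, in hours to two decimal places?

Layer count = ceil(94.2 / 0.1) = 942.
Scan path per layer = 8930 / 0.066 = 135303 mm.
Per-layer scan time = 135303 / 5030, so 26.8992 s.
Time per layer = 26.8992 + 17.8, so 44.6992 s.
Build time = 942 × 44.6992 = 42106.6464 s = 11.70 hours.

11.70 hours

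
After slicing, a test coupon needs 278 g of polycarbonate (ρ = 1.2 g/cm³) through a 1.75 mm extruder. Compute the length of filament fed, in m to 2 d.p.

96.32 m

Extruded volume: 278/1.2 = 231.6667 cm³ (231666.7 mm³).
Cross-section of 1.75 mm filament: π·(1.75/2)² = 2.4053 mm².
L = V/A = 231666.7/2.4053 = 96315.1 mm → 96.32 m.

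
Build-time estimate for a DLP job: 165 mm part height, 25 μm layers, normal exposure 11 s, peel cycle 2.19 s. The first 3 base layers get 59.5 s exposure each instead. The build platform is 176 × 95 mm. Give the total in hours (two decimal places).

24.22 hours

Layer count = ceil(165 / 0.025) = 6600.
Base layers = 3 × (59.5 + 2.19), so 185.07 s.
Regular layers = 6597 × (11 + 2.19), so 87014.43 s.
Total = 185.07 + 87014.43 = 87199.5 s = 24.22 hours.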